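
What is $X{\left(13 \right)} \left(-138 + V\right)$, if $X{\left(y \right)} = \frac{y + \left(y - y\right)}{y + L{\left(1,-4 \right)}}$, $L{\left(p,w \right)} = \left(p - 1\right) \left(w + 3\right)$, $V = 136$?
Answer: $-2$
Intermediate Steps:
$L{\left(p,w \right)} = \left(-1 + p\right) \left(3 + w\right)$
$X{\left(y \right)} = 1$ ($X{\left(y \right)} = \frac{y + \left(y - y\right)}{y + \left(-3 - -4 + 3 \cdot 1 + 1 \left(-4\right)\right)} = \frac{y + 0}{y + \left(-3 + 4 + 3 - 4\right)} = \frac{y}{y + 0} = \frac{y}{y} = 1$)
$X{\left(13 \right)} \left(-138 + V\right) = 1 \left(-138 + 136\right) = 1 \left(-2\right) = -2$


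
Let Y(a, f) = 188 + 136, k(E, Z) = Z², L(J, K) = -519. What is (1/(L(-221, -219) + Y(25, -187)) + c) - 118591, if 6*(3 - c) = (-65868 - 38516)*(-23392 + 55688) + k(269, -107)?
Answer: 73026691551/130 ≈ 5.6174e+8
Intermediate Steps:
Y(a, f) = 324
c = 3371174233/6 (c = 3 - ((-65868 - 38516)*(-23392 + 55688) + (-107)²)/6 = 3 - (-104384*32296 + 11449)/6 = 3 - (-3371185664 + 11449)/6 = 3 - ⅙*(-3371174215) = 3 + 3371174215/6 = 3371174233/6 ≈ 5.6186e+8)
(1/(L(-221, -219) + Y(25, -187)) + c) - 118591 = (1/(-519 + 324) + 3371174233/6) - 118591 = (1/(-195) + 3371174233/6) - 118591 = (-1/195 + 3371174233/6) - 118591 = 73042108381/130 - 118591 = 73026691551/130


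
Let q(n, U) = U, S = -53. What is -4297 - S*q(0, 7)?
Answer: -3926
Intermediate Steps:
-4297 - S*q(0, 7) = -4297 - (-53)*7 = -4297 - 1*(-371) = -4297 + 371 = -3926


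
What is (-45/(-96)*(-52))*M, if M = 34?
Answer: -3315/4 ≈ -828.75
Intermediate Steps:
(-45/(-96)*(-52))*M = (-45/(-96)*(-52))*34 = (-45*(-1/96)*(-52))*34 = ((15/32)*(-52))*34 = -195/8*34 = -3315/4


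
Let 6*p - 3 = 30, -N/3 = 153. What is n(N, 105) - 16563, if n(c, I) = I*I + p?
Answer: -11065/2 ≈ -5532.5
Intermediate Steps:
N = -459 (N = -3*153 = -459)
p = 11/2 (p = 1/2 + (1/6)*30 = 1/2 + 5 = 11/2 ≈ 5.5000)
n(c, I) = 11/2 + I**2 (n(c, I) = I*I + 11/2 = I**2 + 11/2 = 11/2 + I**2)
n(N, 105) - 16563 = (11/2 + 105**2) - 16563 = (11/2 + 11025) - 16563 = 22061/2 - 16563 = -11065/2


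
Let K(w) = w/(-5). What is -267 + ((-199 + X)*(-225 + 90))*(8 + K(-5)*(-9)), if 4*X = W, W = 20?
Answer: -26457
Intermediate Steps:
X = 5 (X = (¼)*20 = 5)
K(w) = -w/5 (K(w) = w*(-⅕) = -w/5)
-267 + ((-199 + X)*(-225 + 90))*(8 + K(-5)*(-9)) = -267 + ((-199 + 5)*(-225 + 90))*(8 - ⅕*(-5)*(-9)) = -267 + (-194*(-135))*(8 + 1*(-9)) = -267 + 26190*(8 - 9) = -267 + 26190*(-1) = -267 - 26190 = -26457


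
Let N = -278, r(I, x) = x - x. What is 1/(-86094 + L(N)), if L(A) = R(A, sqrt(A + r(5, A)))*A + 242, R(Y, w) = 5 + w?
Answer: I/(2*(-43621*I + 139*sqrt(278))) ≈ -1.143e-5 + 6.0728e-7*I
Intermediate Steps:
r(I, x) = 0
L(A) = 242 + A*(5 + sqrt(A)) (L(A) = (5 + sqrt(A + 0))*A + 242 = (5 + sqrt(A))*A + 242 = A*(5 + sqrt(A)) + 242 = 242 + A*(5 + sqrt(A)))
1/(-86094 + L(N)) = 1/(-86094 + (242 - 278*(5 + sqrt(-278)))) = 1/(-86094 + (242 - 278*(5 + I*sqrt(278)))) = 1/(-86094 + (242 + (-1390 - 278*I*sqrt(278)))) = 1/(-86094 + (-1148 - 278*I*sqrt(278))) = 1/(-87242 - 278*I*sqrt(278))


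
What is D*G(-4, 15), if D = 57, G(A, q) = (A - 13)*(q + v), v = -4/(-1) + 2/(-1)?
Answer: -16473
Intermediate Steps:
v = 2 (v = -4*(-1) + 2*(-1) = 4 - 2 = 2)
G(A, q) = (-13 + A)*(2 + q) (G(A, q) = (A - 13)*(q + 2) = (-13 + A)*(2 + q))
D*G(-4, 15) = 57*(-26 - 13*15 + 2*(-4) - 4*15) = 57*(-26 - 195 - 8 - 60) = 57*(-289) = -16473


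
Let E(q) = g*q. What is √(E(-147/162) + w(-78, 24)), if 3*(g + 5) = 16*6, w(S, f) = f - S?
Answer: √310/2 ≈ 8.8034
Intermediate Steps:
g = 27 (g = -5 + (16*6)/3 = -5 + (⅓)*96 = -5 + 32 = 27)
E(q) = 27*q
√(E(-147/162) + w(-78, 24)) = √(27*(-147/162) + (24 - 1*(-78))) = √(27*(-147*1/162) + (24 + 78)) = √(27*(-49/54) + 102) = √(-49/2 + 102) = √(155/2) = √310/2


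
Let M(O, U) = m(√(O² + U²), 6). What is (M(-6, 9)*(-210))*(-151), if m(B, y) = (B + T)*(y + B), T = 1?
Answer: 3900330 + 665910*√13 ≈ 6.3013e+6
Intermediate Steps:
m(B, y) = (1 + B)*(B + y) (m(B, y) = (B + 1)*(y + B) = (1 + B)*(B + y))
M(O, U) = 6 + O² + U² + 7*√(O² + U²) (M(O, U) = √(O² + U²) + 6 + (√(O² + U²))² + √(O² + U²)*6 = √(O² + U²) + 6 + (O² + U²) + 6*√(O² + U²) = 6 + O² + U² + 7*√(O² + U²))
(M(-6, 9)*(-210))*(-151) = ((6 + (-6)² + 9² + 7*√((-6)² + 9²))*(-210))*(-151) = ((6 + 36 + 81 + 7*√(36 + 81))*(-210))*(-151) = ((6 + 36 + 81 + 7*√117)*(-210))*(-151) = ((6 + 36 + 81 + 7*(3*√13))*(-210))*(-151) = ((6 + 36 + 81 + 21*√13)*(-210))*(-151) = ((123 + 21*√13)*(-210))*(-151) = (-25830 - 4410*√13)*(-151) = 3900330 + 665910*√13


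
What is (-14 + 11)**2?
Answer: 9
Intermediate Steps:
(-14 + 11)**2 = (-3)**2 = 9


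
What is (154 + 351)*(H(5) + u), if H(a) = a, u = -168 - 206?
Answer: -186345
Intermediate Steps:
u = -374
(154 + 351)*(H(5) + u) = (154 + 351)*(5 - 374) = 505*(-369) = -186345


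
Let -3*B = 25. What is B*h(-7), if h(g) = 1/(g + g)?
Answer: 25/42 ≈ 0.59524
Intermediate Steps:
B = -25/3 (B = -⅓*25 = -25/3 ≈ -8.3333)
h(g) = 1/(2*g)
B*h(-7) = -25/(6*(-7)) = -25*(-1)/(6*7) = -25/3*(-1/14) = 25/42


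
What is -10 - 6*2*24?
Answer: -298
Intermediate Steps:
-10 - 6*2*24 = -10 - 12*24 = -10 - 288 = -298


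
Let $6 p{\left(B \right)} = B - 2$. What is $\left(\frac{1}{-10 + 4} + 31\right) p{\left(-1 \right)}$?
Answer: $- \frac{185}{12} \approx -15.417$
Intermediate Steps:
$p{\left(B \right)} = - \frac{1}{3} + \frac{B}{6}$ ($p{\left(B \right)} = \frac{B - 2}{6} = \frac{-2 + B}{6} = - \frac{1}{3} + \frac{B}{6}$)
$\left(\frac{1}{-10 + 4} + 31\right) p{\left(-1 \right)} = \left(\frac{1}{-10 + 4} + 31\right) \left(- \frac{1}{3} + \frac{1}{6} \left(-1\right)\right) = \left(\frac{1}{-6} + 31\right) \left(- \frac{1}{3} - \frac{1}{6}\right) = \left(- \frac{1}{6} + 31\right) \left(- \frac{1}{2}\right) = \frac{185}{6} \left(- \frac{1}{2}\right) = - \frac{185}{12}$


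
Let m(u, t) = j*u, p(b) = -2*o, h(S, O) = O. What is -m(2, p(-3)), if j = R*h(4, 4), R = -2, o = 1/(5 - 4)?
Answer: 16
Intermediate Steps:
o = 1 (o = 1/1 = 1)
p(b) = -2 (p(b) = -2*1 = -2)
j = -8 (j = -2*4 = -8)
m(u, t) = -8*u
-m(2, p(-3)) = -(-8)*2 = -1*(-16) = 16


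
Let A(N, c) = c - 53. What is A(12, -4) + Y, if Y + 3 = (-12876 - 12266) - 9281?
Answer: -34483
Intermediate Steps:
A(N, c) = -53 + c
Y = -34426 (Y = -3 + ((-12876 - 12266) - 9281) = -3 + (-25142 - 9281) = -3 - 34423 = -34426)
A(12, -4) + Y = (-53 - 4) - 34426 = -57 - 34426 = -34483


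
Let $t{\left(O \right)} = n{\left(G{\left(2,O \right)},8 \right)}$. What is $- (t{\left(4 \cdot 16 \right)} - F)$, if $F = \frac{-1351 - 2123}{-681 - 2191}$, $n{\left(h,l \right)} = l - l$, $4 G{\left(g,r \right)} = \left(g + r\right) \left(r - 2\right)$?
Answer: $\frac{1737}{1436} \approx 1.2096$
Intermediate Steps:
$G{\left(g,r \right)} = \frac{\left(-2 + r\right) \left(g + r\right)}{4}$ ($G{\left(g,r \right)} = \frac{\left(g + r\right) \left(r - 2\right)}{4} = \frac{\left(g + r\right) \left(-2 + r\right)}{4} = \frac{\left(-2 + r\right) \left(g + r\right)}{4}$)
$n{\left(h,l \right)} = 0$
$t{\left(O \right)} = 0$
$F = \frac{1737}{1436}$ ($F = - \frac{3474}{-2872} = \left(-3474\right) \left(- \frac{1}{2872}\right) = \frac{1737}{1436} \approx 1.2096$)
$- (t{\left(4 \cdot 16 \right)} - F) = - (0 - \frac{1737}{1436}) = \left(-1\right) \left(- \frac{1737}{1436}\right) = \frac{1737}{1436}$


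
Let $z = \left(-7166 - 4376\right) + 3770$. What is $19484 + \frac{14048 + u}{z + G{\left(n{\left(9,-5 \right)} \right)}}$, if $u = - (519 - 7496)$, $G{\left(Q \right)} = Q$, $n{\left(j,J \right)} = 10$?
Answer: $\frac{151213783}{7762} \approx 19481.0$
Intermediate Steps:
$z = -7772$ ($z = -11542 + 3770 = -7772$)
$u = 6977$ ($u = \left(-1\right) \left(-6977\right) = 6977$)
$19484 + \frac{14048 + u}{z + G{\left(n{\left(9,-5 \right)} \right)}} = 19484 + \frac{14048 + 6977}{-7772 + 10} = 19484 + \frac{21025}{-7762} = 19484 + 21025 \left(- \frac{1}{7762}\right) = 19484 - \frac{21025}{7762} = \frac{151213783}{7762}$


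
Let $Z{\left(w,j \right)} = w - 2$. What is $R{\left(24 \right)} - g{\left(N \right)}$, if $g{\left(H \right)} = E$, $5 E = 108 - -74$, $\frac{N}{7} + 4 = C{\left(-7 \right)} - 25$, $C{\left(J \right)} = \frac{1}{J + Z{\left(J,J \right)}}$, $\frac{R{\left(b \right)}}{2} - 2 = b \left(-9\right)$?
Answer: $- \frac{2322}{5} \approx -464.4$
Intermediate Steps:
$Z{\left(w,j \right)} = -2 + w$
$R{\left(b \right)} = 4 - 18 b$ ($R{\left(b \right)} = 4 + 2 b \left(-9\right) = 4 + 2 \left(- 9 b\right) = 4 - 18 b$)
$C{\left(J \right)} = \frac{1}{-2 + 2 J}$ ($C{\left(J \right)} = \frac{1}{J + \left(-2 + J\right)} = \frac{1}{-2 + 2 J}$)
$N = - \frac{3255}{16}$ ($N = -28 + 7 \left(\frac{1}{2 \left(-1 - 7\right)} - 25\right) = -28 + 7 \left(\frac{1}{2 \left(-8\right)} - 25\right) = -28 + 7 \left(\frac{1}{2} \left(- \frac{1}{8}\right) - 25\right) = -28 + 7 \left(- \frac{1}{16} - 25\right) = -28 + 7 \left(- \frac{401}{16}\right) = -28 - \frac{2807}{16} = - \frac{3255}{16} \approx -203.44$)
$E = \frac{182}{5}$ ($E = \frac{108 - -74}{5} = \frac{108 + 74}{5} = \frac{1}{5} \cdot 182 = \frac{182}{5} \approx 36.4$)
$g{\left(H \right)} = \frac{182}{5}$
$R{\left(24 \right)} - g{\left(N \right)} = \left(4 - 432\right) - \frac{182}{5} = -428 - \frac{182}{5} = - \frac{2322}{5}$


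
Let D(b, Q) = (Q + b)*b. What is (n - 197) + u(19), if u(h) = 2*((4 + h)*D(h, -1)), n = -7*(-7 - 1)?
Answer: 15591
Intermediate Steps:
D(b, Q) = b*(Q + b)
n = 56 (n = -7*(-8) = 56)
u(h) = 2*h*(-1 + h)*(4 + h) (u(h) = 2*((4 + h)*(h*(-1 + h))) = 2*(h*(-1 + h)*(4 + h)) = 2*h*(-1 + h)*(4 + h))
(n - 197) + u(19) = (56 - 197) + 2*19*(-1 + 19)*(4 + 19) = -141 + 2*19*18*23 = -141 + 15732 = 15591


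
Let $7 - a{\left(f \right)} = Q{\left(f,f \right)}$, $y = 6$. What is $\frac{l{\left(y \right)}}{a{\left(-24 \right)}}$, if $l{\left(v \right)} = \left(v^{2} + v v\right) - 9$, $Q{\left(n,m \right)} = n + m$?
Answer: $\frac{63}{55} \approx 1.1455$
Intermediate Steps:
$Q{\left(n,m \right)} = m + n$
$l{\left(v \right)} = -9 + 2 v^{2}$ ($l{\left(v \right)} = \left(v^{2} + v^{2}\right) - 9 = 2 v^{2} - 9 = -9 + 2 v^{2}$)
$a{\left(f \right)} = 7 - 2 f$ ($a{\left(f \right)} = 7 - \left(f + f\right) = 7 - 2 f$)
$\frac{l{\left(y \right)}}{a{\left(-24 \right)}} = \frac{-9 + 2 \cdot 6^{2}}{7 - -48} = \frac{-9 + 2 \cdot 36}{7 + 48} = \frac{-9 + 72}{55} = 63 \cdot \frac{1}{55} = \frac{63}{55}$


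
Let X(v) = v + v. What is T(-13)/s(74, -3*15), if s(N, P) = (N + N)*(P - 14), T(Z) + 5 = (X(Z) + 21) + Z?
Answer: 23/8732 ≈ 0.0026340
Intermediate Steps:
X(v) = 2*v
T(Z) = 16 + 3*Z (T(Z) = -5 + ((2*Z + 21) + Z) = -5 + ((21 + 2*Z) + Z) = -5 + (21 + 3*Z) = 16 + 3*Z)
s(N, P) = 2*N*(-14 + P) (s(N, P) = (2*N)*(-14 + P) = 2*N*(-14 + P))
T(-13)/s(74, -3*15) = (16 + 3*(-13))/((2*74*(-14 - 3*15))) = (16 - 39)/((2*74*(-14 - 45))) = -23/(2*74*(-59)) = -23/(-8732) = -23*(-1/8732) = 23/8732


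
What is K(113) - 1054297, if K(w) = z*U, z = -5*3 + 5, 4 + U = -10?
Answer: -1054157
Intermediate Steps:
U = -14 (U = -4 - 10 = -14)
z = -10 (z = -15 + 5 = -10)
K(w) = 140 (K(w) = -10*(-14) = 140)
K(113) - 1054297 = 140 - 1054297 = -1054157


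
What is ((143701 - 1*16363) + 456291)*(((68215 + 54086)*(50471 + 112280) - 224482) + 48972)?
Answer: 11616805226729289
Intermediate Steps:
((143701 - 1*16363) + 456291)*(((68215 + 54086)*(50471 + 112280) - 224482) + 48972) = ((143701 - 16363) + 456291)*((122301*162751 - 224482) + 48972) = (127338 + 456291)*((19904610051 - 224482) + 48972) = 583629*(19904385569 + 48972) = 583629*19904434541 = 11616805226729289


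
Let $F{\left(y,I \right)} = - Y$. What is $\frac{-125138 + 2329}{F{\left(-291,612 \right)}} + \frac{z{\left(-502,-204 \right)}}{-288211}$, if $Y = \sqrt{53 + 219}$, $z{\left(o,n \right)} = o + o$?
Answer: $\frac{1004}{288211} + \frac{122809 \sqrt{17}}{68} \approx 7446.4$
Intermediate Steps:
$z{\left(o,n \right)} = 2 o$
$Y = 4 \sqrt{17}$ ($Y = \sqrt{272} = 4 \sqrt{17} \approx 16.492$)
$F{\left(y,I \right)} = - 4 \sqrt{17}$
$\frac{-125138 + 2329}{F{\left(-291,612 \right)}} + \frac{z{\left(-502,-204 \right)}}{-288211} = \frac{-125138 + 2329}{\left(-4\right) \sqrt{17}} + \frac{2 \left(-502\right)}{-288211} = - 122809 \left(- \frac{\sqrt{17}}{68}\right) - - \frac{1004}{288211} = \frac{122809 \sqrt{17}}{68} + \frac{1004}{288211} = \frac{1004}{288211} + \frac{122809 \sqrt{17}}{68}$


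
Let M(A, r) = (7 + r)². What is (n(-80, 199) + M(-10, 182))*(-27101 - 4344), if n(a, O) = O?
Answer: -1129504400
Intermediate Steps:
(n(-80, 199) + M(-10, 182))*(-27101 - 4344) = (199 + (7 + 182)²)*(-27101 - 4344) = (199 + 189²)*(-31445) = (199 + 35721)*(-31445) = 35920*(-31445) = -1129504400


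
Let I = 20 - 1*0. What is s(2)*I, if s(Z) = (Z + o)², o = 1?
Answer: 180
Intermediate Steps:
I = 20 (I = 20 + 0 = 20)
s(Z) = (1 + Z)² (s(Z) = (Z + 1)² = (1 + Z)²)
s(2)*I = (1 + 2)²*20 = 3²*20 = 9*20 = 180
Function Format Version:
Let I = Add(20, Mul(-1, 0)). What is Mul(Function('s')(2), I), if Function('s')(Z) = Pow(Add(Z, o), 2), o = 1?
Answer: 180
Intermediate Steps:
I = 20 (I = Add(20, 0) = 20)
Function('s')(Z) = Pow(Add(1, Z), 2) (Function('s')(Z) = Pow(Add(Z, 1), 2) = Pow(Add(1, Z), 2))
Mul(Function('s')(2), I) = Mul(Pow(Add(1, 2), 2), 20) = Mul(Pow(3, 2), 20) = Mul(9, 20) = 180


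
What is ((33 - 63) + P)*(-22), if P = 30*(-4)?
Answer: 3300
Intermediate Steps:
P = -120
((33 - 63) + P)*(-22) = ((33 - 63) - 120)*(-22) = (-30 - 120)*(-22) = -150*(-22) = 3300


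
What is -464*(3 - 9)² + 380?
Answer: -16324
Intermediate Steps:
-464*(3 - 9)² + 380 = -464*(-6)² + 380 = -464*36 + 380 = -16704 + 380 = -16324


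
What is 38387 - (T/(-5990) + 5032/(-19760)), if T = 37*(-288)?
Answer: 56792462849/1479530 ≈ 38386.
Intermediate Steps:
T = -10656
38387 - (T/(-5990) + 5032/(-19760)) = 38387 - (-10656/(-5990) + 5032/(-19760)) = 38387 - (-10656*(-1/5990) + 5032*(-1/19760)) = 38387 - (5328/2995 - 629/2470) = 38387 - 1*2255261/1479530 = 38387 - 2255261/1479530 = 56792462849/1479530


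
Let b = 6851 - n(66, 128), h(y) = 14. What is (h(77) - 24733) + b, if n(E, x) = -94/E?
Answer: -589597/33 ≈ -17867.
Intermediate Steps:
b = 226130/33 (b = 6851 - (-94)/66 = 6851 - 1*(-47/33) = 6851 + 47/33 = 226130/33 ≈ 6852.4)
(h(77) - 24733) + b = (14 - 24733) + 226130/33 = -24719 + 226130/33 = -589597/33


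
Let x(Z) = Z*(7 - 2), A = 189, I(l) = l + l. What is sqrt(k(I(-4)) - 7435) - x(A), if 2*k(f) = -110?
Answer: -945 + I*sqrt(7490) ≈ -945.0 + 86.545*I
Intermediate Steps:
I(l) = 2*l
x(Z) = 5*Z (x(Z) = Z*5 = 5*Z)
k(f) = -55 (k(f) = (1/2)*(-110) = -55)
sqrt(k(I(-4)) - 7435) - x(A) = sqrt(-55 - 7435) - 5*189 = sqrt(-7490) - 1*945 = I*sqrt(7490) - 945 = -945 + I*sqrt(7490)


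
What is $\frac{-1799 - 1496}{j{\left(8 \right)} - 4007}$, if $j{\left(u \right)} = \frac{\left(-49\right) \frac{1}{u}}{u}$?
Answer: $\frac{210880}{256497} \approx 0.82215$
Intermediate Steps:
$j{\left(u \right)} = - \frac{49}{u^{2}}$
$\frac{-1799 - 1496}{j{\left(8 \right)} - 4007} = \frac{-1799 - 1496}{- \frac{49}{64} - 4007} = - \frac{3295}{\left(-49\right) \frac{1}{64} - 4007} = - \frac{3295}{- \frac{49}{64} - 4007} = - \frac{3295}{- \frac{256497}{64}} = \left(-3295\right) \left(- \frac{64}{256497}\right) = \frac{210880}{256497}$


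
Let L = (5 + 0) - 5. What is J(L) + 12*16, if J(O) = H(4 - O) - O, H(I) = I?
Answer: 196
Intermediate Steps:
L = 0 (L = 5 - 5 = 0)
J(O) = 4 - 2*O (J(O) = (4 - O) - O = 4 - 2*O)
J(L) + 12*16 = (4 - 2*0) + 12*16 = (4 + 0) + 192 = 4 + 192 = 196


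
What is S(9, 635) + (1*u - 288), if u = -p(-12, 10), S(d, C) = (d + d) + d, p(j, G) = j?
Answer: -249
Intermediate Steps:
S(d, C) = 3*d (S(d, C) = 2*d + d = 3*d)
u = 12 (u = -1*(-12) = 12)
S(9, 635) + (1*u - 288) = 3*9 + (1*12 - 288) = 27 + (12 - 288) = 27 - 276 = -249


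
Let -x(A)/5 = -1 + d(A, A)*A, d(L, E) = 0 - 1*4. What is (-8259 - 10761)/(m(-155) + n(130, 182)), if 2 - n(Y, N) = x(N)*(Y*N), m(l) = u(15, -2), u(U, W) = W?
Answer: 317/1437345 ≈ 0.00022055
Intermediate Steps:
d(L, E) = -4 (d(L, E) = 0 - 4 = -4)
m(l) = -2
x(A) = 5 + 20*A (x(A) = -5*(-1 - 4*A) = 5 + 20*A)
n(Y, N) = 2 - N*Y*(5 + 20*N) (n(Y, N) = 2 - (5 + 20*N)*Y*N = 2 - (5 + 20*N)*N*Y = 2 - N*Y*(5 + 20*N))
(-8259 - 10761)/(m(-155) + n(130, 182)) = (-8259 - 10761)/(-2 + (2 - 5*182*130*(1 + 4*182))) = -19020/(-2 + (2 - 5*182*130*(1 + 728))) = -19020/(-2 + (2 - 5*182*130*729)) = -19020/(-2 + (2 - 86240700)) = -19020/(-2 - 86240698) = -19020/(-86240700) = -19020*(-1/86240700) = 317/1437345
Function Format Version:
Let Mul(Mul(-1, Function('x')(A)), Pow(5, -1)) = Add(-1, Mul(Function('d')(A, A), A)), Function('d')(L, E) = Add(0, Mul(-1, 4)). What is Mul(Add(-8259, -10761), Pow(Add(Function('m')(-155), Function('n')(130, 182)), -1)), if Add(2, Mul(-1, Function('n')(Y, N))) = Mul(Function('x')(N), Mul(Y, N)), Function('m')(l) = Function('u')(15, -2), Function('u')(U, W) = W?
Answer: Rational(317, 1437345) ≈ 0.00022055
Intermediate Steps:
Function('d')(L, E) = -4 (Function('d')(L, E) = Add(0, -4) = -4)
Function('m')(l) = -2
Function('x')(A) = Add(5, Mul(20, A)) (Function('x')(A) = Mul(-5, Add(-1, Mul(-4, A))) = Add(5, Mul(20, A)))
Function('n')(Y, N) = Add(2, Mul(-1, N, Y, Add(5, Mul(20, N)))) (Function('n')(Y, N) = Add(2, Mul(-1, Mul(Add(5, Mul(20, N)), Mul(Y, N)))) = Add(2, Mul(-1, Mul(Add(5, Mul(20, N)), Mul(N, Y)))) = Add(2, Mul(-1, Mul(N, Y, Add(5, Mul(20, N))))) = Add(2, Mul(-1, N, Y, Add(5, Mul(20, N)))))
Mul(Add(-8259, -10761), Pow(Add(Function('m')(-155), Function('n')(130, 182)), -1)) = Mul(Add(-8259, -10761), Pow(Add(-2, Add(2, Mul(-5, 182, 130, Add(1, Mul(4, 182))))), -1)) = Mul(-19020, Pow(Add(-2, Add(2, Mul(-5, 182, 130, Add(1, 728)))), -1)) = Mul(-19020, Pow(Add(-2, Add(2, Mul(-5, 182, 130, 729))), -1)) = Mul(-19020, Pow(Add(-2, Add(2, -86240700)), -1)) = Mul(-19020, Pow(Add(-2, -86240698), -1)) = Mul(-19020, Pow(-86240700, -1)) = Mul(-19020, Rational(-1, 86240700)) = Rational(317, 1437345)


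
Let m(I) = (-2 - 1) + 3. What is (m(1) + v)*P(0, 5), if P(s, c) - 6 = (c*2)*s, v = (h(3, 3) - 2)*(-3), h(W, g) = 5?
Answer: -54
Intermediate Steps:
m(I) = 0 (m(I) = -3 + 3 = 0)
v = -9 (v = (5 - 2)*(-3) = 3*(-3) = -9)
P(s, c) = 6 + 2*c*s (P(s, c) = 6 + (c*2)*s = 6 + (2*c)*s = 6 + 2*c*s)
(m(1) + v)*P(0, 5) = (0 - 9)*(6 + 2*5*0) = -9*(6 + 0) = -9*6 = -54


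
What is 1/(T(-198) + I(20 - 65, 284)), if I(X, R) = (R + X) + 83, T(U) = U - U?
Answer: 1/322 ≈ 0.0031056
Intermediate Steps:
T(U) = 0
I(X, R) = 83 + R + X
1/(T(-198) + I(20 - 65, 284)) = 1/(0 + (83 + 284 + (20 - 65))) = 1/(0 + (83 + 284 - 45)) = 1/(0 + 322) = 1/322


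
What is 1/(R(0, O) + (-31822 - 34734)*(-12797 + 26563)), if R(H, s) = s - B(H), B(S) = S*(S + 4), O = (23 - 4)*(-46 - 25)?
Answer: -1/916211245 ≈ -1.0915e-9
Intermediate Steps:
O = -1349 (O = 19*(-71) = -1349)
B(S) = S*(4 + S)
R(H, s) = s - H*(4 + H)
1/(R(0, O) + (-31822 - 34734)*(-12797 + 26563)) = 1/((-1349 - 1*0*(4 + 0)) + (-31822 - 34734)*(-12797 + 26563)) = 1/((-1349 - 1*0*4) - 66556*13766) = 1/((-1349 + 0) - 916209896) = 1/(-1349 - 916209896) = 1/(-916211245) = -1/916211245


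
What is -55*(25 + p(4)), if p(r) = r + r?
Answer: -1815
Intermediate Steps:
p(r) = 2*r
-55*(25 + p(4)) = -55*(25 + 2*4) = -55*(25 + 8) = -55*33 = -1815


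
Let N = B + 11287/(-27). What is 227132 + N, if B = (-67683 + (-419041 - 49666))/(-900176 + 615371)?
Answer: 38741883967/170883 ≈ 2.2672e+5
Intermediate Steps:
B = 107278/56961 (B = (-67683 - 468707)/(-284805) = -536390*(-1/284805) = 107278/56961 ≈ 1.8834)
N = -71113589/170883 (N = 107278/56961 + 11287/(-27) = 107278/56961 + 11287*(-1/27) = 107278/56961 - 11287/27 = -71113589/170883 ≈ -416.15)
227132 + N = 227132 - 71113589/170883 = 38741883967/170883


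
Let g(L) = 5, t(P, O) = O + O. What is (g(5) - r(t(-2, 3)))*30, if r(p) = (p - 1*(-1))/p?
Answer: 115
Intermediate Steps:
t(P, O) = 2*O
r(p) = (1 + p)/p (r(p) = (p + 1)/p = (1 + p)/p)
(g(5) - r(t(-2, 3)))*30 = (5 - (1 + 2*3)/(2*3))*30 = (5 - (1 + 6)/6)*30 = (5 - 7/6)*30 = (23/6)*30 = 115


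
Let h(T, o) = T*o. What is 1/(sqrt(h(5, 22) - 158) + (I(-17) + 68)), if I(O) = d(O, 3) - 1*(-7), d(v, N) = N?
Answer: 13/1022 - I*sqrt(3)/1533 ≈ 0.01272 - 0.0011298*I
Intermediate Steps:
I(O) = 10 (I(O) = 3 - 1*(-7) = 3 + 7 = 10)
1/(sqrt(h(5, 22) - 158) + (I(-17) + 68)) = 1/(sqrt(5*22 - 158) + (10 + 68)) = 1/(sqrt(110 - 158) + 78) = 1/(sqrt(-48) + 78) = 1/(4*I*sqrt(3) + 78) = 1/(78 + 4*I*sqrt(3))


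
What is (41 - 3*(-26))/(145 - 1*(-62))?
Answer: 119/207 ≈ 0.57488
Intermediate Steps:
(41 - 3*(-26))/(145 - 1*(-62)) = (41 + 78)/(145 + 62) = 119/207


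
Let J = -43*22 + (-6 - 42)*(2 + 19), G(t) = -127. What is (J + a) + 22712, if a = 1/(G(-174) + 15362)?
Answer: 316248131/15235 ≈ 20758.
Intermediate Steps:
J = -1954 (J = -946 - 48*21 = -946 - 1008 = -1954)
a = 1/15235 (a = 1/(-127 + 15362) = 1/15235 ≈ 6.5638e-5)
(J + a) + 22712 = (-1954 + 1/15235) + 22712 = -29769189/15235 + 22712 = 316248131/15235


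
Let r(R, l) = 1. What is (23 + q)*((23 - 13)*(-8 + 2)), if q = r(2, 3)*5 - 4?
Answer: -1440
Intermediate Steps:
q = 1 (q = 1*5 - 4 = 5 - 4 = 1)
(23 + q)*((23 - 13)*(-8 + 2)) = (23 + 1)*((23 - 13)*(-8 + 2)) = 24*(10*(-6)) = 24*(-60) = -1440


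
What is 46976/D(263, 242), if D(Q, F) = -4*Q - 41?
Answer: -46976/1093 ≈ -42.979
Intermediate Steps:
D(Q, F) = -41 - 4*Q
46976/D(263, 242) = 46976/(-41 - 4*263) = 46976/(-41 - 1052) = 46976/(-1093) = 46976*(-1/1093) = -46976/1093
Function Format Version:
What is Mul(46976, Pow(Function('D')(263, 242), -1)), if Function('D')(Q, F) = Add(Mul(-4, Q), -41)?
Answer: Rational(-46976, 1093) ≈ -42.979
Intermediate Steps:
Function('D')(Q, F) = Add(-41, Mul(-4, Q))
Mul(46976, Pow(Function('D')(263, 242), -1)) = Mul(46976, Pow(Add(-41, Mul(-4, 263)), -1)) = Mul(46976, Pow(Add(-41, -1052), -1)) = Mul(46976, Pow(-1093, -1)) = Mul(46976, Rational(-1, 1093)) = Rational(-46976, 1093)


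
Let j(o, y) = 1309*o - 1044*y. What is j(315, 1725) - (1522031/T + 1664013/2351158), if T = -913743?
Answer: -2983127342226623371/2148354164394 ≈ -1.3886e+6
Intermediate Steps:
j(o, y) = -1044*y + 1309*o
j(315, 1725) - (1522031/T + 1664013/2351158) = (-1044*1725 + 1309*315) - (1522031/(-913743) + 1664013/2351158) = (-1800900 + 412335) - (1522031*(-1/913743) + 1664013*(1/2351158)) = -1388565 - (-1522031/913743 + 1664013/2351158) = -1388565 - 1*(-2058055131239/2148354164394) = -1388565 + 2058055131239/2148354164394 = -2983127342226623371/2148354164394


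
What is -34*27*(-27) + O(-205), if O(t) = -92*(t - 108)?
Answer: 53582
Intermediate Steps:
O(t) = 9936 - 92*t (O(t) = -92*(-108 + t) = 9936 - 92*t)
-34*27*(-27) + O(-205) = -34*27*(-27) + (9936 - 92*(-205)) = -918*(-27) + (9936 + 18860) = 24786 + 28796 = 53582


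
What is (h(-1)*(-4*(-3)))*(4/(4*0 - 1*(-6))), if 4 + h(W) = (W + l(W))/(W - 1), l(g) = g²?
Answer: -32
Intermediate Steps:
h(W) = -4 + (W + W²)/(-1 + W) (h(W) = -4 + (W + W²)/(W - 1) = -4 + (W + W²)/(-1 + W))
(h(-1)*(-4*(-3)))*(4/(4*0 - 1*(-6))) = (((4 + (-1)² - 3*(-1))/(-1 - 1))*(-4*(-3)))*(4/(4*0 - 1*(-6))) = (((4 + 1 + 3)/(-2))*12)*(4/(0 + 6)) = (-½*8*12)*(4/6) = (-4*12)*(4*(⅙)) = -48*⅔ = -32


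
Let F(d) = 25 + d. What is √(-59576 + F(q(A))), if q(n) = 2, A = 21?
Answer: I*√59549 ≈ 244.03*I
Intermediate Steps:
√(-59576 + F(q(A))) = √(-59576 + (25 + 2)) = √(-59576 + 27) = √(-59549) = I*√59549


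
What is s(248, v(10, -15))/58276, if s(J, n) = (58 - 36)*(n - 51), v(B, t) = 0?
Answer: -33/1714 ≈ -0.019253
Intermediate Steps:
s(J, n) = -1122 + 22*n (s(J, n) = 22*(-51 + n) = -1122 + 22*n)
s(248, v(10, -15))/58276 = (-1122 + 22*0)/58276 = (-1122 + 0)*(1/58276) = -1122*1/58276 = -33/1714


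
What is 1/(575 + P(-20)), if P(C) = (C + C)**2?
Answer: 1/2175 ≈ 0.00045977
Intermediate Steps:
P(C) = 4*C**2 (P(C) = (2*C)**2 = 4*C**2)
1/(575 + P(-20)) = 1/(575 + 4*(-20)**2) = 1/(575 + 4*400) = 1/(575 + 1600) = 1/2175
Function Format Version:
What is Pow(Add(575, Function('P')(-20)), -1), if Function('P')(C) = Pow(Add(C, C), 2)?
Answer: Rational(1, 2175) ≈ 0.00045977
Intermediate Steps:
Function('P')(C) = Mul(4, Pow(C, 2)) (Function('P')(C) = Pow(Mul(2, C), 2) = Mul(4, Pow(C, 2)))
Pow(Add(575, Function('P')(-20)), -1) = Pow(Add(575, Mul(4, Pow(-20, 2))), -1) = Pow(Add(575, Mul(4, 400)), -1) = Pow(Add(575, 1600), -1) = Pow(2175, -1) = Rational(1, 2175)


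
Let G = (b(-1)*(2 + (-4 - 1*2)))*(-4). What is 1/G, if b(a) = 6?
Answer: 1/96 ≈ 0.010417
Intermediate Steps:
G = 96 (G = (6*(2 + (-4 - 1*2)))*(-4) = (6*(2 + (-4 - 2)))*(-4) = (6*(2 - 6))*(-4) = (6*(-4))*(-4) = -24*(-4) = 96)
1/G = 1/96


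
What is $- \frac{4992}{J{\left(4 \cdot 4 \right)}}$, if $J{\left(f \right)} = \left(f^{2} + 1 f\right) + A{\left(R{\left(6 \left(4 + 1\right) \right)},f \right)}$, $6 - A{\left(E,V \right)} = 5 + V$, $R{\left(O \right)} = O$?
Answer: $- \frac{4992}{257} \approx -19.424$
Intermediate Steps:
$A{\left(E,V \right)} = 1 - V$ ($A{\left(E,V \right)} = 6 - \left(5 + V\right) = 1 - V$)
$J{\left(f \right)} = 1 + f^{2}$ ($J{\left(f \right)} = \left(f^{2} + 1 f\right) - \left(-1 + f\right) = \left(f^{2} + f\right) - \left(-1 + f\right) = \left(f + f^{2}\right) - \left(-1 + f\right) = 1 + f^{2}$)
$- \frac{4992}{J{\left(4 \cdot 4 \right)}} = - \frac{4992}{1 + \left(4 \cdot 4\right)^{2}} = - \frac{4992}{1 + 16^{2}} = - \frac{4992}{1 + 256} = - \frac{4992}{257}$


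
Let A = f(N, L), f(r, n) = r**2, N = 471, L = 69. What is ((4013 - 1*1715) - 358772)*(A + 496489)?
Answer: -256065968420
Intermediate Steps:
A = 221841 (A = 471**2 = 221841)
((4013 - 1*1715) - 358772)*(A + 496489) = ((4013 - 1*1715) - 358772)*(221841 + 496489) = ((4013 - 1715) - 358772)*718330 = (2298 - 358772)*718330 = -356474*718330 = -256065968420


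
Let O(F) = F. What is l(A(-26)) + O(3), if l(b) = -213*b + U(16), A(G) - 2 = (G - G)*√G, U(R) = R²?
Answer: -167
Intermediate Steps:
A(G) = 2 (A(G) = 2 + (G - G)*√G = 2 + 0*√G = 2 + 0 = 2)
l(b) = 256 - 213*b (l(b) = -213*b + 16² = -213*b + 256 = 256 - 213*b)
l(A(-26)) + O(3) = (256 - 213*2) + 3 = (256 - 426) + 3 = -170 + 3 = -167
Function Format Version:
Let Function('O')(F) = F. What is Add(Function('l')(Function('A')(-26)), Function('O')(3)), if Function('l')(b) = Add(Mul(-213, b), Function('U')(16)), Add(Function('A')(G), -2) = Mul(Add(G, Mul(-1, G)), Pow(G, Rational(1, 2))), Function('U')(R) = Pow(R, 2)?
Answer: -167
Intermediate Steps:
Function('A')(G) = 2 (Function('A')(G) = Add(2, Mul(Add(G, Mul(-1, G)), Pow(G, Rational(1, 2)))) = Add(2, Mul(0, Pow(G, Rational(1, 2)))) = Add(2, 0) = 2)
Function('l')(b) = Add(256, Mul(-213, b)) (Function('l')(b) = Add(Mul(-213, b), Pow(16, 2)) = Add(Mul(-213, b), 256) = Add(256, Mul(-213, b)))
Add(Function('l')(Function('A')(-26)), Function('O')(3)) = Add(Add(256, Mul(-213, 2)), 3) = Add(Add(256, -426), 3) = Add(-170, 3) = -167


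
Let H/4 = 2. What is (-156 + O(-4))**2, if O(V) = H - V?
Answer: 20736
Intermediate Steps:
H = 8 (H = 4*2 = 8)
O(V) = 8 - V
(-156 + O(-4))**2 = (-156 + (8 - 1*(-4)))**2 = (-156 + (8 + 4))**2 = (-156 + 12)**2 = (-144)**2 = 20736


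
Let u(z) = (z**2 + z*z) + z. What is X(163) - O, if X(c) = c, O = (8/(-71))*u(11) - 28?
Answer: 15585/71 ≈ 219.51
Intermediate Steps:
u(z) = z + 2*z**2 (u(z) = (z**2 + z**2) + z = 2*z**2 + z = z + 2*z**2)
O = -4012/71 (O = (8/(-71))*(11*(1 + 2*11)) - 28 = (8*(-1/71))*(11*(1 + 22)) - 28 = -88*23/71 - 28 = -8/71*253 - 28 = -2024/71 - 28 = -4012/71 ≈ -56.507)
X(163) - O = 163 - 1*(-4012/71) = 163 + 4012/71 = 15585/71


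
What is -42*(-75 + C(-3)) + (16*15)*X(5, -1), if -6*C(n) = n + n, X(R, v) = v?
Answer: 2868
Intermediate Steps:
C(n) = -n/3 (C(n) = -(n + n)/6 = -n/3)
-42*(-75 + C(-3)) + (16*15)*X(5, -1) = -42*(-75 - 1/3*(-3)) + (16*15)*(-1) = -42*(-75 + 1) + 240*(-1) = -42*(-74) - 240 = 3108 - 240 = 2868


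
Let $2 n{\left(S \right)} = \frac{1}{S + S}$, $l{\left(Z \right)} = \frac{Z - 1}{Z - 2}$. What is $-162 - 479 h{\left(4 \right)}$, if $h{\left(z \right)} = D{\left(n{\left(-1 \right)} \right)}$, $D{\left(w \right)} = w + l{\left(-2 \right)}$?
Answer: $- \frac{803}{2} \approx -401.5$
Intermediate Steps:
$l{\left(Z \right)} = \frac{-1 + Z}{-2 + Z}$
$n{\left(S \right)} = \frac{1}{4 S}$ ($n{\left(S \right)} = \frac{1}{2 \left(S + S\right)} = \frac{1}{2 \cdot 2 S} = \frac{\frac{1}{2} \frac{1}{S}}{2} = \frac{1}{4 S}$)
$D{\left(w \right)} = \frac{3}{4} + w$ ($D{\left(w \right)} = w + \frac{-1 - 2}{-2 - 2} = w + \frac{1}{-4} \left(-3\right) = w - - \frac{3}{4} = w + \frac{3}{4} = \frac{3}{4} + w$)
$h{\left(z \right)} = \frac{1}{2}$ ($h{\left(z \right)} = \frac{3}{4} + \frac{1}{4 \left(-1\right)} = \frac{3}{4} + \frac{1}{4} \left(-1\right) = \frac{3}{4} - \frac{1}{4} = \frac{1}{2}$)
$-162 - 479 h{\left(4 \right)} = -162 - \frac{479}{2} = - \frac{803}{2}$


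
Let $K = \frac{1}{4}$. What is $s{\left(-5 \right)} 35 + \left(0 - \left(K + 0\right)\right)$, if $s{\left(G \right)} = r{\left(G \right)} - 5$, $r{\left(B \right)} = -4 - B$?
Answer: $- \frac{561}{4} \approx -140.25$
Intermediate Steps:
$K = \frac{1}{4} \approx 0.25$
$s{\left(G \right)} = -9 - G$ ($s{\left(G \right)} = \left(-4 - G\right) - 5 = -9 - G$)
$s{\left(-5 \right)} 35 + \left(0 - \left(K + 0\right)\right) = \left(-9 - -5\right) 35 + \left(0 - \left(\frac{1}{4} + 0\right)\right) = \left(-9 + 5\right) 35 + \left(0 - \frac{1}{4}\right) = \left(-4\right) 35 + \left(0 - \frac{1}{4}\right) = -140 - \frac{1}{4} = - \frac{561}{4}$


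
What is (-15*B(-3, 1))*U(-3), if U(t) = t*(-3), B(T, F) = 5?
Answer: -675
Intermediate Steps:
U(t) = -3*t
(-15*B(-3, 1))*U(-3) = (-15*5)*(-3*(-3)) = -75*9 = -675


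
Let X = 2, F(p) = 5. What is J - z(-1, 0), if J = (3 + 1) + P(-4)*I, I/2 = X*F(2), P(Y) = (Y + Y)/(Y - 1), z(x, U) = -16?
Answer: 52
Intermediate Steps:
P(Y) = 2*Y/(-1 + Y) (P(Y) = (2*Y)/(-1 + Y) = 2*Y/(-1 + Y))
I = 20 (I = 2*(2*5) = 2*10 = 20)
J = 36 (J = (3 + 1) + (2*(-4)/(-1 - 4))*20 = 4 + (2*(-4)/(-5))*20 = 4 + (2*(-4)*(-⅕))*20 = 4 + (8/5)*20 = 4 + 32 = 36)
J - z(-1, 0) = 36 - 1*(-16) = 36 + 16 = 52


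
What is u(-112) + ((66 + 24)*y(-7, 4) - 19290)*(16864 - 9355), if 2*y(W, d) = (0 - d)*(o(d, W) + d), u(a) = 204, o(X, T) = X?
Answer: -155661366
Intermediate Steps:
y(W, d) = -d² (y(W, d) = ((0 - d)*(d + d))/2 = ((-d)*(2*d))/2 = (-2*d²)/2 = -d²)
u(-112) + ((66 + 24)*y(-7, 4) - 19290)*(16864 - 9355) = 204 + ((66 + 24)*(-1*4²) - 19290)*(16864 - 9355) = 204 + (90*(-1*16) - 19290)*7509 = 204 + (90*(-16) - 19290)*7509 = 204 + (-1440 - 19290)*7509 = 204 - 20730*7509 = 204 - 155661570 = -155661366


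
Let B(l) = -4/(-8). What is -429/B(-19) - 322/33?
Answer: -28636/33 ≈ -867.76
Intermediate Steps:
B(l) = 1/2 (B(l) = -4*(-1/8) = 1/2)
-429/B(-19) - 322/33 = -429/1/2 - 322/33 = -429*2 - 322*1/33 = -858 - 322/33 = -28636/33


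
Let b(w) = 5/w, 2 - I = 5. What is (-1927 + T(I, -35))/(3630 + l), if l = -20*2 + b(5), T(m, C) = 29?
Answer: -1898/3591 ≈ -0.52854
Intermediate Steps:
I = -3 (I = 2 - 1*5 = 2 - 5 = -3)
l = -39 (l = -20*2 + 5/5 = -40 + 5*(⅕) = -40 + 1 = -39)
(-1927 + T(I, -35))/(3630 + l) = (-1927 + 29)/(3630 - 39) = -1898/3591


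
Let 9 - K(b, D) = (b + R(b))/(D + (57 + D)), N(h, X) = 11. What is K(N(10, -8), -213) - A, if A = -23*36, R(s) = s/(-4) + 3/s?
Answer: 4529969/5412 ≈ 837.02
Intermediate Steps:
R(s) = 3/s - s/4 (R(s) = s*(-1/4) + 3/s = -s/4 + 3/s = 3/s - s/4)
K(b, D) = 9 - (3/b + 3*b/4)/(57 + 2*D) (K(b, D) = 9 - (b + (3/b - b/4))/(D + (57 + D)) = 9 - (3/b + 3*b/4)/(57 + 2*D))
A = -828
K(N(10, -8), -213) - A = (3/4)*(-4 + 11*(684 - 1*11 + 24*(-213)))/(11*(57 + 2*(-213))) - 1*(-828) = (3/4)*(1/11)*(-4 + 11*(684 - 11 - 5112))/(57 - 426) + 828 = (3/4)*(1/11)*(-4 + 11*(-4439))/(-369) + 828 = (3/4)*(1/11)*(-1/369)*(-4 - 48829) + 828 = (3/4)*(1/11)*(-1/369)*(-48833) + 828 = 48833/5412 + 828 = 4529969/5412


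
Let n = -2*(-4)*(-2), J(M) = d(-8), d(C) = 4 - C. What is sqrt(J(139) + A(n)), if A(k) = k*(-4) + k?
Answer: 2*sqrt(15) ≈ 7.7460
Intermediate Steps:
J(M) = 12 (J(M) = 4 - 1*(-8) = 4 + 8 = 12)
n = -16 (n = 8*(-2) = -16)
A(k) = -3*k (A(k) = -4*k + k = -3*k)
sqrt(J(139) + A(n)) = sqrt(12 - 3*(-16)) = sqrt(12 + 48) = sqrt(60) = 2*sqrt(15)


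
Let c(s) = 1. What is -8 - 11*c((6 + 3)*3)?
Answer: -19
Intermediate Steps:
-8 - 11*c((6 + 3)*3) = -8 - 11*1 = -8 - 11 = -19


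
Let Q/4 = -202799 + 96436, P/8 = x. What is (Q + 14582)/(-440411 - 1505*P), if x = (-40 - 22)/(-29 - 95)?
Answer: 410870/446431 ≈ 0.92034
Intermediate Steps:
x = ½ (x = -62/(-124) = -62*(-1/124) = ½ ≈ 0.50000)
P = 4 (P = 8*(½) = 4)
Q = -425452 (Q = 4*(-202799 + 96436) = 4*(-106363) = -425452)
(Q + 14582)/(-440411 - 1505*P) = (-425452 + 14582)/(-440411 - 1505*4) = -410870/(-440411 - 6020) = -410870/(-446431) = -410870*(-1/446431) = 410870/446431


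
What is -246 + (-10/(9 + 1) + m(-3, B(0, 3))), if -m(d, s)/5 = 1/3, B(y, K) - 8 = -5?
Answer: -746/3 ≈ -248.67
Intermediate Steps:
B(y, K) = 3 (B(y, K) = 8 - 5 = 3)
m(d, s) = -5/3
-246 + (-10/(9 + 1) + m(-3, B(0, 3))) = -246 + (-10/(9 + 1) - 5/3) = -246 + (-10/10 - 5/3) = -246 + (-10*⅒ - 5/3) = -246 + (-1 - 5/3) = -246 - 8/3 = -746/3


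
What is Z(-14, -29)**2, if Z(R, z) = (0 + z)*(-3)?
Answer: 7569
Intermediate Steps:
Z(R, z) = -3*z (Z(R, z) = z*(-3) = -3*z)
Z(-14, -29)**2 = (-3*(-29))**2 = 87**2 = 7569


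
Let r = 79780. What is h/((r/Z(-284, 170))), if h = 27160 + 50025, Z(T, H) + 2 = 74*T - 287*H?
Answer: -269406524/3989 ≈ -67537.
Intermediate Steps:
Z(T, H) = -2 - 287*H + 74*T (Z(T, H) = -2 + (74*T - 287*H) = -2 + (-287*H + 74*T) = -2 - 287*H + 74*T)
h = 77185
h/((r/Z(-284, 170))) = 77185/((79780/(-2 - 287*170 + 74*(-284)))) = 77185/((79780/(-2 - 48790 - 21016))) = 77185/((79780/(-69808))) = 77185/((79780*(-1/69808))) = 77185/(-19945/17452) = 77185*(-17452/19945) = -269406524/3989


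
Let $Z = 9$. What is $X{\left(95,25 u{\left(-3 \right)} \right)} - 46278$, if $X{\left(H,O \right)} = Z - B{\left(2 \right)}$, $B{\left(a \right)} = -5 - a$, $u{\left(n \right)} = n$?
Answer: $-46262$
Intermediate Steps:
$X{\left(H,O \right)} = 16$ ($X{\left(H,O \right)} = 9 - \left(-5 - 2\right) = 9 - -7 = 9 + 7 = 16$)
$X{\left(95,25 u{\left(-3 \right)} \right)} - 46278 = 16 - 46278 = -46262$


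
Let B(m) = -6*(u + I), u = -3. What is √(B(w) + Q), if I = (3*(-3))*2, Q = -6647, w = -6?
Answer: I*√6521 ≈ 80.753*I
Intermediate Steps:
I = -18 (I = -9*2 = -18)
B(m) = 126 (B(m) = -6*(-3 - 18) = -6*(-21) = 126)
√(B(w) + Q) = √(126 - 6647) = √(-6521) = I*√6521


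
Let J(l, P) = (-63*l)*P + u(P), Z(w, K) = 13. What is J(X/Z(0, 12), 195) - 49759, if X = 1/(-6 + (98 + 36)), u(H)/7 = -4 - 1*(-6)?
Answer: -6368305/128 ≈ -49752.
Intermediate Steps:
u(H) = 14 (u(H) = 7*(-4 - 1*(-6)) = 7*(-4 + 6) = 7*2 = 14)
X = 1/128 (X = 1/(-6 + 134) = 1/128 ≈ 0.0078125)
J(l, P) = 14 - 63*P*l (J(l, P) = (-63*l)*P + 14 = -63*P*l + 14 = 14 - 63*P*l)
J(X/Z(0, 12), 195) - 49759 = (14 - 63*195*(1/128)/13) - 49759 = (14 - 63*195*(1/128)*(1/13)) - 49759 = (14 - 63*195*1/1664) - 49759 = (14 - 945/128) - 49759 = 847/128 - 49759 = -6368305/128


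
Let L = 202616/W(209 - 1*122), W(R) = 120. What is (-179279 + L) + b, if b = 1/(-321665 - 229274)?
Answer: -1467623262677/8264085 ≈ -1.7759e+5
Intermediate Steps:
L = 25327/15 (L = 202616/120 = 202616*(1/120) = 25327/15 ≈ 1688.5)
b = -1/550939 (b = 1/(-550939) = -1/550939 ≈ -1.8151e-6)
(-179279 + L) + b = (-179279 + 25327/15) - 1/550939 = -2663858/15 - 1/550939 = -1467623262677/8264085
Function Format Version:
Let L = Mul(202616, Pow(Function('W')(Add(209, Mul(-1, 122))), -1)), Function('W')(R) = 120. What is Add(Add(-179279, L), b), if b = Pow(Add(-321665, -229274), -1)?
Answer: Rational(-1467623262677, 8264085) ≈ -1.7759e+5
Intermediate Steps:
L = Rational(25327, 15) (L = Mul(202616, Pow(120, -1)) = Mul(202616, Rational(1, 120)) = Rational(25327, 15) ≈ 1688.5)
b = Rational(-1, 550939) (b = Pow(-550939, -1) = Rational(-1, 550939) ≈ -1.8151e-6)
Add(Add(-179279, L), b) = Add(Add(-179279, Rational(25327, 15)), Rational(-1, 550939)) = Add(Rational(-2663858, 15), Rational(-1, 550939)) = Rational(-1467623262677, 8264085)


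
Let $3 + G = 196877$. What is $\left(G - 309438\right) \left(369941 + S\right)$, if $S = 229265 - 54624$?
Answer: $-61300328248$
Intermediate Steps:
$G = 196874$ ($G = -3 + 196877 = 196874$)
$S = 174641$ ($S = 229265 - 54624 = 174641$)
$\left(G - 309438\right) \left(369941 + S\right) = \left(196874 - 309438\right) \left(369941 + 174641\right) = \left(-112564\right) 544582 = -61300328248$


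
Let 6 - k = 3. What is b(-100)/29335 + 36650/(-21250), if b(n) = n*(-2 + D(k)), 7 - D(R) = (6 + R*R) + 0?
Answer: -4215511/2493475 ≈ -1.6906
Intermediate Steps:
k = 3 (k = 6 - 1*3 = 6 - 3 = 3)
D(R) = 1 - R**2 (D(R) = 7 - ((6 + R*R) + 0) = 7 - ((6 + R**2) + 0) = 7 - (6 + R**2) = 7 + (-6 - R**2) = 1 - R**2)
b(n) = -10*n (b(n) = n*(-2 + (1 - 1*3**2)) = n*(-2 + (1 - 1*9)) = n*(-2 + (1 - 9)) = n*(-2 - 8) = n*(-10) = -10*n)
b(-100)/29335 + 36650/(-21250) = -10*(-100)/29335 + 36650/(-21250) = 1000*(1/29335) + 36650*(-1/21250) = 200/5867 - 733/425 = -4215511/2493475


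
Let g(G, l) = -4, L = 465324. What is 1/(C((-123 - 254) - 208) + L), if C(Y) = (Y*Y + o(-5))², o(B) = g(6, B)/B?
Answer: 25/2927974087741 ≈ 8.5383e-12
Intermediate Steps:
o(B) = -4/B
C(Y) = (⅘ + Y²)² (C(Y) = (Y*Y - 4/(-5))² = (Y² - 4*(-⅕))² = (Y² + ⅘)² = (⅘ + Y²)²)
1/(C((-123 - 254) - 208) + L) = 1/((4 + 5*((-123 - 254) - 208)²)²/25 + 465324) = 1/((4 + 5*(-377 - 208)²)²/25 + 465324) = 1/((4 + 5*(-585)²)²/25 + 465324) = 1/((4 + 5*342225)²/25 + 465324) = 1/((4 + 1711125)²/25 + 465324) = 1/((1/25)*1711129² + 465324) = 1/((1/25)*2927962454641 + 465324) = 1/(2927962454641/25 + 465324) = 1/(2927974087741/25) = 25/2927974087741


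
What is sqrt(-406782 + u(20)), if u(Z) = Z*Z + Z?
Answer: I*sqrt(406362) ≈ 637.46*I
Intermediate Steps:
u(Z) = Z + Z**2 (u(Z) = Z**2 + Z = Z + Z**2)
sqrt(-406782 + u(20)) = sqrt(-406782 + 20*(1 + 20)) = sqrt(-406782 + 20*21) = sqrt(-406782 + 420) = sqrt(-406362) = I*sqrt(406362)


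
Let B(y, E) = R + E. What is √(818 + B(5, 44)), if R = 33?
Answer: √895 ≈ 29.917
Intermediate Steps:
B(y, E) = 33 + E
√(818 + B(5, 44)) = √(818 + (33 + 44)) = √(818 + 77) = √895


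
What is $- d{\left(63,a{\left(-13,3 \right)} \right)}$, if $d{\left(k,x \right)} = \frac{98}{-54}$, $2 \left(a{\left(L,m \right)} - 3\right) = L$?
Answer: $\frac{49}{27} \approx 1.8148$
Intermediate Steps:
$a{\left(L,m \right)} = 3 + \frac{L}{2}$
$d{\left(k,x \right)} = - \frac{49}{27}$ ($d{\left(k,x \right)} = 98 \left(- \frac{1}{54}\right) = - \frac{49}{27}$)
$- d{\left(63,a{\left(-13,3 \right)} \right)} = \left(-1\right) \left(- \frac{49}{27}\right) = \frac{49}{27}$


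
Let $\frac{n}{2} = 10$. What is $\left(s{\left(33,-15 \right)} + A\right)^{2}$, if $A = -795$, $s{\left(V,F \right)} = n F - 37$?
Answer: $1281424$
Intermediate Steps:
$n = 20$ ($n = 2 \cdot 10 = 20$)
$s{\left(V,F \right)} = -37 + 20 F$ ($s{\left(V,F \right)} = 20 F - 37 = -37 + 20 F$)
$\left(s{\left(33,-15 \right)} + A\right)^{2} = \left(\left(-37 + 20 \left(-15\right)\right) - 795\right)^{2} = \left(\left(-37 - 300\right) - 795\right)^{2} = \left(-337 - 795\right)^{2} = \left(-1132\right)^{2} = 1281424$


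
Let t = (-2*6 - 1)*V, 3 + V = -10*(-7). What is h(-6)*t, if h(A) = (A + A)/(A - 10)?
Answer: -2613/4 ≈ -653.25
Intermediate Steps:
h(A) = 2*A/(-10 + A) (h(A) = (2*A)/(-10 + A) = 2*A/(-10 + A))
V = 67 (V = -3 - 10*(-7) = -3 + 70 = 67)
t = -871 (t = (-2*6 - 1)*67 = (-12 - 1)*67 = -13*67 = -871)
h(-6)*t = (2*(-6)/(-10 - 6))*(-871) = (2*(-6)/(-16))*(-871) = (2*(-6)*(-1/16))*(-871) = (3/4)*(-871) = -2613/4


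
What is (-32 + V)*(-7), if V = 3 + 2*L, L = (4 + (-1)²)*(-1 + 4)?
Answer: -7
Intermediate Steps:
L = 15 (L = (4 + 1)*3 = 5*3 = 15)
V = 33 (V = 3 + 2*15 = 3 + 30 = 33)
(-32 + V)*(-7) = (-32 + 33)*(-7) = 1*(-7) = -7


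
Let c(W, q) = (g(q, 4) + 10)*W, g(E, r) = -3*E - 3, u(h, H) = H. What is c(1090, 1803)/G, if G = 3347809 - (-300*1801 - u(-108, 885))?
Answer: -2944090/1944497 ≈ -1.5141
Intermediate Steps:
g(E, r) = -3 - 3*E
c(W, q) = W*(7 - 3*q) (c(W, q) = ((-3 - 3*q) + 10)*W = (7 - 3*q)*W = W*(7 - 3*q))
G = 3888994 (G = 3347809 - (-300*1801 - 1*885) = 3347809 - (-540300 - 885) = 3347809 - 1*(-541185) = 3347809 + 541185 = 3888994)
c(1090, 1803)/G = (1090*(7 - 3*1803))/3888994 = (1090*(7 - 5409))*(1/3888994) = (1090*(-5402))*(1/3888994) = -5888180*1/3888994 = -2944090/1944497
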